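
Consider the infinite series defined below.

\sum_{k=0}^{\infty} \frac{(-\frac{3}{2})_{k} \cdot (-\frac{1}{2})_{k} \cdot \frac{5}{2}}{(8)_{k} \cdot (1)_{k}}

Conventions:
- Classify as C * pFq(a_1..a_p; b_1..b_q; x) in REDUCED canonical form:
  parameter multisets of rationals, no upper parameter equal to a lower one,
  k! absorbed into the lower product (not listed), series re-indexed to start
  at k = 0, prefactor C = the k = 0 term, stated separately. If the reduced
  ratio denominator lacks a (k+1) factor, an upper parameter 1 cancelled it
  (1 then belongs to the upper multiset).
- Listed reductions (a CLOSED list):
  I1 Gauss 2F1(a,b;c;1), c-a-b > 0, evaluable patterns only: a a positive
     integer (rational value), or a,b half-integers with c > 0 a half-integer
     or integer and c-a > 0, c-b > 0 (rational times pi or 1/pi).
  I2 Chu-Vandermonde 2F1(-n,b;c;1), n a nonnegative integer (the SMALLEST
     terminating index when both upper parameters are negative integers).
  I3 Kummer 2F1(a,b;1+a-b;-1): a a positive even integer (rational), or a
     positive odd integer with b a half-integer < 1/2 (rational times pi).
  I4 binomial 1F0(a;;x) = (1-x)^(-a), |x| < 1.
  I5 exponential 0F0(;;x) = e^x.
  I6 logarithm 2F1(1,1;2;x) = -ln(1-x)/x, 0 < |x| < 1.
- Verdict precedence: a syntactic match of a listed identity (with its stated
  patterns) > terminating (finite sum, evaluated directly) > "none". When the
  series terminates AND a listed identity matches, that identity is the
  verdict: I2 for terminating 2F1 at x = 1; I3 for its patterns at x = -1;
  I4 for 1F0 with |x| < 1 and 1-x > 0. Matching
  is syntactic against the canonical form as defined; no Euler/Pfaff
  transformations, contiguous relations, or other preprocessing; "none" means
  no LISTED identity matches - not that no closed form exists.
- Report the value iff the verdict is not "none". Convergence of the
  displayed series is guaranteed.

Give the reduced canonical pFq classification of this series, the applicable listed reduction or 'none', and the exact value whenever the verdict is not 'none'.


At argument 1: a 2F1 with upper {-\frac{3}{2}, -\frac{1}{2}}, lower {8}, scaled by C = \frac{5}{2}. Verdict: Gauss (I1, half-integer pattern) matches (x = 1; upper {-\frac{3}{2}, -\frac{1}{2}} half-integers, c = 8 in the evaluable pattern). Value: \frac{134217728}{15643485} / \pi.

The tell: t_0 = \frac{5}{2} here, and (1)_k (prefactor 5/2) is k! itself.
Ratio: r(k) = 1 * (k-\frac{3}{2}) (k-\frac{1}{2}) / [(k+8) (k+1)] ; factor over Q: parameters, x = 1, and C = \frac{5}{2}.


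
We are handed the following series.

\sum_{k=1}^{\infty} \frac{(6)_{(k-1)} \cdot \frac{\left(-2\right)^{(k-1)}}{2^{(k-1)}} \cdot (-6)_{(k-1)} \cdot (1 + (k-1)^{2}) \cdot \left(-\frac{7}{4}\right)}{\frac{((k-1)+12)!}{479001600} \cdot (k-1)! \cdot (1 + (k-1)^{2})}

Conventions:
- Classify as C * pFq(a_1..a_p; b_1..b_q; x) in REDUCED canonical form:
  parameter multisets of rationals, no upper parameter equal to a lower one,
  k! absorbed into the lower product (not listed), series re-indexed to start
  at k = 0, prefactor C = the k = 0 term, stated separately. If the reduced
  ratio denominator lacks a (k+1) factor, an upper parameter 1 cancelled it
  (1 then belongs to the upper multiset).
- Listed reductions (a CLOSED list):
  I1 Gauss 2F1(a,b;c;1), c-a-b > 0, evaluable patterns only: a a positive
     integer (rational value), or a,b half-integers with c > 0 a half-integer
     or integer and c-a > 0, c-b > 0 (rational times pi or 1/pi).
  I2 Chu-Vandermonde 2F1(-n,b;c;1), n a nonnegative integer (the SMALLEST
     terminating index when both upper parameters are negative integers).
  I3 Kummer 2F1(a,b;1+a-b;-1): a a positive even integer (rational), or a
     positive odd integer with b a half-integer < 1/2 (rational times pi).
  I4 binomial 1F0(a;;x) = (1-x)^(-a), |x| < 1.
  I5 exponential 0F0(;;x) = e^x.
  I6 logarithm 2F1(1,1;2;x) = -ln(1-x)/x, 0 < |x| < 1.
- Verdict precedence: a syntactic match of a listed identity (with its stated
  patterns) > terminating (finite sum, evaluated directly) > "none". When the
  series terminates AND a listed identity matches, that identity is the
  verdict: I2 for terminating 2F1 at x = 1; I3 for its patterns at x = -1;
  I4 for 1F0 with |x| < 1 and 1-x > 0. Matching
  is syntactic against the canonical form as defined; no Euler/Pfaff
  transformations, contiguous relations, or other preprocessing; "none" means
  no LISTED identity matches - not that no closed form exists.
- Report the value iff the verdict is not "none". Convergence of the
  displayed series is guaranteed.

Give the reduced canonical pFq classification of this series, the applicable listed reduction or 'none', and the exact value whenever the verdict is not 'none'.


At argument -1: a 2F1 with upper {-6, 6}, lower {13}, scaled by C = -\frac{7}{4}. Verdict at x = -1: Kummer's theorem (I3) matches (x = -1; c = 13 equals 1+a-b for upper {-6, 6}: listed pattern). Sum: -\frac{77}{4}.

Structural cue: from the first term -\frac{7}{4}: the two k-th powers (C = -7/4, x = -1) combine into one argument.
Ratio: r(k) = -1 * (k-6) (k+6) / [(k+13) (k+1)] - rational in k, leading ratio -1; with t_0 = -\frac{7}{4}, classification follows.


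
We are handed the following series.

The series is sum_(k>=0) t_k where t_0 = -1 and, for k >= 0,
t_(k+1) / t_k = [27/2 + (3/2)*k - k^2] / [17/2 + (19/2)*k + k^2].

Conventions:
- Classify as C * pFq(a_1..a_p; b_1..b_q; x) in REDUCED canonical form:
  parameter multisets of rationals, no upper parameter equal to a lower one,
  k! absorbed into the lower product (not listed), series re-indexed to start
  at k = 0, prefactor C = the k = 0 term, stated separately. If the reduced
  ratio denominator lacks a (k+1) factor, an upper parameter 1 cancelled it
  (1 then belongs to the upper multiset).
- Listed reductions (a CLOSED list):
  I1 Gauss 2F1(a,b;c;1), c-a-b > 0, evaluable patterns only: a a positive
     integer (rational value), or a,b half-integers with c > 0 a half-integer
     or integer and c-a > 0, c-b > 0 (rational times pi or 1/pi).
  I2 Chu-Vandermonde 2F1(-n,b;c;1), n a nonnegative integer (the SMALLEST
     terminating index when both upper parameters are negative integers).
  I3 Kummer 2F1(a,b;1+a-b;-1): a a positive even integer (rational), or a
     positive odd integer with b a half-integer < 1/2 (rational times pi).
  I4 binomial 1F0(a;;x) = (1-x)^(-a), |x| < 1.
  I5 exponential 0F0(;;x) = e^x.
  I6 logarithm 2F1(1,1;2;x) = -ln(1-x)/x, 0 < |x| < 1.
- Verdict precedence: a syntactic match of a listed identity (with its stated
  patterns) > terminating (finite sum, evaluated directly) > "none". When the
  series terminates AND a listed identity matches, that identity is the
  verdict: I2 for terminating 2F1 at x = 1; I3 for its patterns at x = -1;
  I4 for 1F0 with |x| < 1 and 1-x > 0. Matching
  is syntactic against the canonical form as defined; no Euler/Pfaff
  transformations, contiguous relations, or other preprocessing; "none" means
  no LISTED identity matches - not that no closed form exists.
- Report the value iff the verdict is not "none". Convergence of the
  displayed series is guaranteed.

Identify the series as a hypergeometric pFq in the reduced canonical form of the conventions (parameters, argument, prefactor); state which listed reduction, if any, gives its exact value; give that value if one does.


Canonical form: C = -1 times 2F1 with upper {-9/2, 3}, lower {17/2}, x = -1. Verdict: Kummer's theorem (I3) fires (x = -1; c = 17/2 equals 1+a-b for upper {-9/2, 3}: listed pattern). Value: (-45045/32768) * pi.

Structural cue: t_0 being -1, factor the ratio over Q (prefactor -1): negated roots = parameters.
Consecutive-term ratio: r(k) = (-1) * (k-9/2) (k+3) / [(k+17/2) (k+1)] - poly over poly, x = (-1) from leading terms; C = -1 at k = 0.


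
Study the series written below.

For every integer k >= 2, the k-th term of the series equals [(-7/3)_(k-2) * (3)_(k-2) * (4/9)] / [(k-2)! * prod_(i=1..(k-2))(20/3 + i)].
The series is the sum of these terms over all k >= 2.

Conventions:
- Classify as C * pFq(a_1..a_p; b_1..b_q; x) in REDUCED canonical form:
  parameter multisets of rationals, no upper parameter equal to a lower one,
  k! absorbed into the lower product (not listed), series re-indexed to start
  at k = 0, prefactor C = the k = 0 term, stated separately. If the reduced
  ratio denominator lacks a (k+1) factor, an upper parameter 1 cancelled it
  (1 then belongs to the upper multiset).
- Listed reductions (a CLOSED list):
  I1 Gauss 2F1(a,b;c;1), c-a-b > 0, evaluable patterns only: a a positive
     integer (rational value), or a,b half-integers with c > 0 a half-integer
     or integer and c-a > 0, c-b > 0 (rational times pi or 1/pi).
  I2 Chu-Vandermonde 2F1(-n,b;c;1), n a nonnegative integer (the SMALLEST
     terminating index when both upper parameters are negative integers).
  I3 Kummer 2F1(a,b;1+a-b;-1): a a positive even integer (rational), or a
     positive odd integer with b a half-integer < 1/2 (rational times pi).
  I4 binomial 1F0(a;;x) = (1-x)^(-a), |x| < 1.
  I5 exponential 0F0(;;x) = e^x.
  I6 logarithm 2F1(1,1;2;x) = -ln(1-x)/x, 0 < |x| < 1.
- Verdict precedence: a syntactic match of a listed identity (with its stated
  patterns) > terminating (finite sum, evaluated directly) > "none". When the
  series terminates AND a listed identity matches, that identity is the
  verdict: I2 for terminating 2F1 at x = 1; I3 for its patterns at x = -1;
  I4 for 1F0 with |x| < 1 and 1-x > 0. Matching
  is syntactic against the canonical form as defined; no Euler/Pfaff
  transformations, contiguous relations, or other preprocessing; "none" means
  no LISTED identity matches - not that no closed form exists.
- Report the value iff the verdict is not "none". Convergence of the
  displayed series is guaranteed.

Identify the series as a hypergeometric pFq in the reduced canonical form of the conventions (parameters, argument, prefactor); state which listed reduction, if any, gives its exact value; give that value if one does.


Canonical form: C = 4/9 times 2F1 with upper {-7/3, 3}, lower {23/3}, x = 1. Verdict (x = 1): Gauss (I1, integer-parameter pattern) applies (x = 1: the Gamma ratio telescopes since c-a-b = 7 > 0 and a = 3 in Z>0). Sum: 340/2187.

Key observation: from the first term 4/9: the lower running product (C = 4/9, x = 1) is a rising factorial.
Term ratio: r(k) = 1 * (k-7/3) (k+3) / [(k+23/3) (k+1)] ; factor over Q: parameters, x = 1, and C = 4/9.


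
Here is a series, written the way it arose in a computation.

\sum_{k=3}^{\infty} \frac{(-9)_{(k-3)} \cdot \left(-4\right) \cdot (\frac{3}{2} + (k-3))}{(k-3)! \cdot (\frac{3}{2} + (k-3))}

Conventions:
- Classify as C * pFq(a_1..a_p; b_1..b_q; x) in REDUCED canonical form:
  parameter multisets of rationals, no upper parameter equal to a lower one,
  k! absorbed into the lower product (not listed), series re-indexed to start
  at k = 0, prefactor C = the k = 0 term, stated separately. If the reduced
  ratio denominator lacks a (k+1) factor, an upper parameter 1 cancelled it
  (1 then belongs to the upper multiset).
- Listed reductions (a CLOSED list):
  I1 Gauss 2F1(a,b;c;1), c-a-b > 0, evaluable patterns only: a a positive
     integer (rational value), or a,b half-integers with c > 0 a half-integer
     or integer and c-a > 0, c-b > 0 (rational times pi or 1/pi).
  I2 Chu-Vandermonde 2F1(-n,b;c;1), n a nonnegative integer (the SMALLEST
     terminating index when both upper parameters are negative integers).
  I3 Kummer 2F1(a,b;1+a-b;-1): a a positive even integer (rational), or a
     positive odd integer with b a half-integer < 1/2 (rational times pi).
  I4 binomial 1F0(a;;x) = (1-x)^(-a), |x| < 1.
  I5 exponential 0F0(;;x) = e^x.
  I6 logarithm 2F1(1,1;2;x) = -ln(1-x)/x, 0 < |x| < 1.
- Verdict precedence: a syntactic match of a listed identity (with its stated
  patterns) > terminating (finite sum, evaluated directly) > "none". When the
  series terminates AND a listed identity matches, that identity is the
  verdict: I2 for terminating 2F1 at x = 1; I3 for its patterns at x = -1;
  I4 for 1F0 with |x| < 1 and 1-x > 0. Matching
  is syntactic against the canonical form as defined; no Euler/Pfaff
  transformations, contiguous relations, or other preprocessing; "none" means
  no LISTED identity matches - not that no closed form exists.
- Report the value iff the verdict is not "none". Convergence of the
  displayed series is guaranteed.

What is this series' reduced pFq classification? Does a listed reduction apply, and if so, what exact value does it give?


At argument 1: a 1F0 with upper {-9}, lower {-}, scaled by C = -4. Verdict: terminating - the sum ends at index 9 because -9 is a negative integer; exact evaluation follows. Its exact value is 0.

The tell: t_0 being -4, striking the common factor k + 3/2 reduces the term (prefactor -4).
Step ratio: r(k) = 1 * (k-9) / [(k+1)] - rational in k. x = 1; t_0 = -4; negate the roots.


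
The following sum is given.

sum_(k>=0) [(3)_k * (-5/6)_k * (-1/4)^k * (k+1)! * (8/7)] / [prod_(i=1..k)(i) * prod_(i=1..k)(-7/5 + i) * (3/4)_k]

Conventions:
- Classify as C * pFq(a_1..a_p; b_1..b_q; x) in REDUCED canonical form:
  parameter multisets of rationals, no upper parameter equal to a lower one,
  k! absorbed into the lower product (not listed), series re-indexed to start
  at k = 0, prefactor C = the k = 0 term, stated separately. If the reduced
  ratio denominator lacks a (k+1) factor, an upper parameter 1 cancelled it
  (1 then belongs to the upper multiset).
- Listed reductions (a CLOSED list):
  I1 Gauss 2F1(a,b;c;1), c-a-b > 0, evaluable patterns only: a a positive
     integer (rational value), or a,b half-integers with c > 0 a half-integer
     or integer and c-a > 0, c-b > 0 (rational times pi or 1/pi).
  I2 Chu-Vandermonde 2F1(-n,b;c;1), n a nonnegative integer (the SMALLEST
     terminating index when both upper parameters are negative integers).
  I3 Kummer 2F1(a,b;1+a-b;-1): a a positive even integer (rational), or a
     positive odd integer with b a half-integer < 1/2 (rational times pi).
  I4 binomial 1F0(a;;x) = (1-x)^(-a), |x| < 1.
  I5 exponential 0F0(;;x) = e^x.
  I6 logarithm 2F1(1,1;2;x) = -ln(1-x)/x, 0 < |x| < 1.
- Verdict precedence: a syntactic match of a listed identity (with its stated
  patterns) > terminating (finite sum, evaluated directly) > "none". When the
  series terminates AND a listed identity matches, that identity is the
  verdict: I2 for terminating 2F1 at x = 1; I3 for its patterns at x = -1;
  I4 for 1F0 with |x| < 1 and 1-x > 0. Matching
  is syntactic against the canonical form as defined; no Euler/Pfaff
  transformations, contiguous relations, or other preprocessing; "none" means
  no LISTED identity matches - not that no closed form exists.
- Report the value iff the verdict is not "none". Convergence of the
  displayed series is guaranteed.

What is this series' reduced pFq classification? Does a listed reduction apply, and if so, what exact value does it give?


x = -1/4 here; the reduced form reads 3F2, upper {-5/6, 2, 3}, lower {-2/5, 3/4}, C = 8/7. Verdict: none. No listed pattern accepts 3F2(-5/6, 2, 3; -2/5, 3/4; -1/4).

Key step: with t_0 = 8/7, the factorial ratio (C = 8/7) (k+a-1)!/(a-1)! is a rising factorial (a)_k.
Adjacent-term ratio: r(k) = (-1/4) * (k-5/6) (k+2) (k+3) / [(k-2/5) (k+3/4) (k+1)] - poly over poly, x = (-1/4) from leading terms; C = 8/7 at k = 0.


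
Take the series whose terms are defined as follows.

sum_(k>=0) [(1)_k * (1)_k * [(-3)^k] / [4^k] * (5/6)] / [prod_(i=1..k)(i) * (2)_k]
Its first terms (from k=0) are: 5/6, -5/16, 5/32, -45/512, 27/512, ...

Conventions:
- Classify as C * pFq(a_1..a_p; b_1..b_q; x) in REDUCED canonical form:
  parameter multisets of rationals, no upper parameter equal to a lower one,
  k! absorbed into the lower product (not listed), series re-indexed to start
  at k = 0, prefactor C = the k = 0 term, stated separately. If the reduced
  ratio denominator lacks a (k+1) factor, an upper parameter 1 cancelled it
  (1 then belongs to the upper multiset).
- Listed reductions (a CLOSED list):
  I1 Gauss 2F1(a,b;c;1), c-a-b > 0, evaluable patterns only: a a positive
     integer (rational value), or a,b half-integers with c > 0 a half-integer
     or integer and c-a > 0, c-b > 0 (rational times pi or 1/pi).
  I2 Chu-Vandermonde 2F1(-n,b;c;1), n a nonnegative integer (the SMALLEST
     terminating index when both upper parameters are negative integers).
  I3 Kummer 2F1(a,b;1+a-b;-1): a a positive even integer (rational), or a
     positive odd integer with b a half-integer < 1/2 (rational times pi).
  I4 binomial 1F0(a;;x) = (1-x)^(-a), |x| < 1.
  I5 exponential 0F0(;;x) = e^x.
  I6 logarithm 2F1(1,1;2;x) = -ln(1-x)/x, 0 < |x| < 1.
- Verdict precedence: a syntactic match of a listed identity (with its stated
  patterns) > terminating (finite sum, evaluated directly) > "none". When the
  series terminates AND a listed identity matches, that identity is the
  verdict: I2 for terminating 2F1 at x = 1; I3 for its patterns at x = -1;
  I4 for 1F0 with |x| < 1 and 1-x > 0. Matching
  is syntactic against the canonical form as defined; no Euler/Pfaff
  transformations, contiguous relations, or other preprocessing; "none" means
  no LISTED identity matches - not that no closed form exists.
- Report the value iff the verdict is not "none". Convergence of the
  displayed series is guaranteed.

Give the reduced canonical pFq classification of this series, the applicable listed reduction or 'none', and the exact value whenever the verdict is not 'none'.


Key observation: x = (-3/4) and the product of the first k integers (C = 5/6, x = -3/4) is k!.
Adjacent-term ratio: r(k) = (-3/4) * (k+1) (k+1) / [(k+2) (k+1)] - poly over poly, x = (-3/4) from leading terms; C = 5/6 at k = 0.

Prefactor 5/6, argument -3/4: 2F1 with upper {1, 1} over lower {2}. Verdict: this is the logarithmic series (I6) (the logarithm: parameters (1,1;2), x = -3/4). Sum: (10/9) * ln(7/4).


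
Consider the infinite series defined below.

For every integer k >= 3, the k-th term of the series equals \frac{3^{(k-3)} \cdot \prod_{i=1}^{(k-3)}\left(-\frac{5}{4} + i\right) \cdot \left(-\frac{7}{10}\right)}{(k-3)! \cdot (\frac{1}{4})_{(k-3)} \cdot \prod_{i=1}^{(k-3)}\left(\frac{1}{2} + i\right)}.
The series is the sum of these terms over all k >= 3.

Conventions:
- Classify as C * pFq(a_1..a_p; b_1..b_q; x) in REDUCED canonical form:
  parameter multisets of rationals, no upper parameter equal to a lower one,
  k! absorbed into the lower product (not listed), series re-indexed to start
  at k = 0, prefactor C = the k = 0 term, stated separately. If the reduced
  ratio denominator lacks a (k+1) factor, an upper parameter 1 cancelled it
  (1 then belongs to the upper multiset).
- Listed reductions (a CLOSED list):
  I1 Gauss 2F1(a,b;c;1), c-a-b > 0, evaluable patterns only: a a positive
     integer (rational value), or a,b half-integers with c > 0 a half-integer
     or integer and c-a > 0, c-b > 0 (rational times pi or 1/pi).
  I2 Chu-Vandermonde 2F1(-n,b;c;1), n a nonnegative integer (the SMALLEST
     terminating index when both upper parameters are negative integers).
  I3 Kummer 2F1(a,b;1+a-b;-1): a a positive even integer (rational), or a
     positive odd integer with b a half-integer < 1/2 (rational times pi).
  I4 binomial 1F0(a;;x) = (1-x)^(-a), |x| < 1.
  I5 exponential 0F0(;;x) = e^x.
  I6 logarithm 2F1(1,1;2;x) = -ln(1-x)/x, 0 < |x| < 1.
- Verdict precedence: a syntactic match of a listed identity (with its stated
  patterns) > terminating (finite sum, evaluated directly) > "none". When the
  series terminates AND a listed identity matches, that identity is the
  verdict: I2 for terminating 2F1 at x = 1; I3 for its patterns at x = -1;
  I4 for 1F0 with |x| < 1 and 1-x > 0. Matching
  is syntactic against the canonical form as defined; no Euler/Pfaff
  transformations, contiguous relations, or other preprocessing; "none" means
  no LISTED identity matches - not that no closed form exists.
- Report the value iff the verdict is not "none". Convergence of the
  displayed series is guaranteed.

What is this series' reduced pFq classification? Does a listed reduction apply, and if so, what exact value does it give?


Canonical form: C = -\frac{7}{10} times 1F2 with upper {-\frac{1}{4}}, lower {\frac{1}{4}, \frac{3}{2}}, x = 3. Verdict: no listed reduction: x = 3 and upper {-\frac{1}{4}} fail every I1-I6 pattern.

The tell: x = 3 and the lower running product (prefactor -7/10) is a rising factorial.
Ratio: r(k) = 3 * (k-\frac{1}{4}) / [(k+\frac{1}{4}) (k+\frac{3}{2}) (k+1)] - rational in k, leading ratio 3; with t_0 = -\frac{7}{10}, classification follows.


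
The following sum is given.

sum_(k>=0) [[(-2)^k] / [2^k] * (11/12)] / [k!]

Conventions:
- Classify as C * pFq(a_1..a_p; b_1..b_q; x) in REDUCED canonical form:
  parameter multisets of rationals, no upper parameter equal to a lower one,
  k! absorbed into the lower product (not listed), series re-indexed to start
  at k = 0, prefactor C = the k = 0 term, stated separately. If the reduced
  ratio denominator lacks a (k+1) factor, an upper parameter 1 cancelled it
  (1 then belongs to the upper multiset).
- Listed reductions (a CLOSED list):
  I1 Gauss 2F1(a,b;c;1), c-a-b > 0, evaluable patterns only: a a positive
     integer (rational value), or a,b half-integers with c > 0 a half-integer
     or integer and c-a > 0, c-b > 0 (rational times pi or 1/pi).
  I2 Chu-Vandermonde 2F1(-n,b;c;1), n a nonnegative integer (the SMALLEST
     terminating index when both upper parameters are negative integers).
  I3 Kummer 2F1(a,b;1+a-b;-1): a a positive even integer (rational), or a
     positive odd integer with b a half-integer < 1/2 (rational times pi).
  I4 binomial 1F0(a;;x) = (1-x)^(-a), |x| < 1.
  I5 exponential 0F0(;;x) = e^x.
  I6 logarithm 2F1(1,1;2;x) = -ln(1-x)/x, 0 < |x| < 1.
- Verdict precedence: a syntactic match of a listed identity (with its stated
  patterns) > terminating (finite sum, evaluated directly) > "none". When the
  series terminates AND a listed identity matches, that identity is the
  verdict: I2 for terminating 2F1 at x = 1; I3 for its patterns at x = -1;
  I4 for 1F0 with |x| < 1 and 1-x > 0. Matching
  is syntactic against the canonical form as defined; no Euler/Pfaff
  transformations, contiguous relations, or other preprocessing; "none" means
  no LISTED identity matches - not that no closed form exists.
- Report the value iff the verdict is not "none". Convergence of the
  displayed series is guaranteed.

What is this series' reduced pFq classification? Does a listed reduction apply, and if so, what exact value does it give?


Canonical form: C = 11/12 times 0F0 with upper {-}, lower {-}, x = -1. Verdict: exponential (I5) applies (the 0F0 exponential series at x = -1). Hence: (11/12) * e^(-1).

Structural cue: t_0 = 11/12 here, and the two k-th powers (C = 11/12) combine into one argument.
Adjacent-term ratio: r(k) = (-1) * 1 / [(k+1)] - rational in k, leading ratio (-1); with t_0 = 11/12, classification follows.


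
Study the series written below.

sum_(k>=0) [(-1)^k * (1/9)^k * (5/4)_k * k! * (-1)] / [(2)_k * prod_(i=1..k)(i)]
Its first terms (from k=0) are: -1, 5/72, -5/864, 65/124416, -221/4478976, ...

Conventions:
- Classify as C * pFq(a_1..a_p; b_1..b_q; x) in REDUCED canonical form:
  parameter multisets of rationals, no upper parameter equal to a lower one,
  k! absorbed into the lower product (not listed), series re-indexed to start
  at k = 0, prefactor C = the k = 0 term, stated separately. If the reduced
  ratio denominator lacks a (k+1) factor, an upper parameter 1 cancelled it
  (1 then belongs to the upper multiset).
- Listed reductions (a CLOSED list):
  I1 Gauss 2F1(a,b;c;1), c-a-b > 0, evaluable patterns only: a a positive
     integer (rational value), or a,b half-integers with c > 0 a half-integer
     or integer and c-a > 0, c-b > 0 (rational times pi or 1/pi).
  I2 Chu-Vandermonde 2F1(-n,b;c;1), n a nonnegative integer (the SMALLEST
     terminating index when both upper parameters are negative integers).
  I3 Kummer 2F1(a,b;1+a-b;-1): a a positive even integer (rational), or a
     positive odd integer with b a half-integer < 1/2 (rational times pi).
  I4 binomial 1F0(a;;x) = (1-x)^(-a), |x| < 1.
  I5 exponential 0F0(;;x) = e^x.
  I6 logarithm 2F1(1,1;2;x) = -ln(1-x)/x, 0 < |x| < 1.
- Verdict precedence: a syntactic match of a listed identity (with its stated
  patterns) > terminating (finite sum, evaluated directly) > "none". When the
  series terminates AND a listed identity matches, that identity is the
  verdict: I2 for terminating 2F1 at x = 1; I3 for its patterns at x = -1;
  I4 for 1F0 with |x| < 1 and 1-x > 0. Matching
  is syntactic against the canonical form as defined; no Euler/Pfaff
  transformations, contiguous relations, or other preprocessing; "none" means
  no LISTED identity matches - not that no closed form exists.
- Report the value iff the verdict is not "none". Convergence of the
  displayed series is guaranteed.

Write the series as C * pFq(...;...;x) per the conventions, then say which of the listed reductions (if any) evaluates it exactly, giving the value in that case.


Prefactor -1, argument -1/9: 2F1 with upper {1, 5/4} over lower {2}. Verdict: none here - no I1-I6 shape fits x = -1/9 with lower {2}.

Structural cue: t_0 being -1, the product of the first k integers (prefactor -1) is k!.
Consecutive-term ratio: r(k) = (-1/9) * (k+1) (k+5/4) / [(k+2) (k+1)] - rational in k, leading ratio (-1/9); with t_0 = -1, classification follows.


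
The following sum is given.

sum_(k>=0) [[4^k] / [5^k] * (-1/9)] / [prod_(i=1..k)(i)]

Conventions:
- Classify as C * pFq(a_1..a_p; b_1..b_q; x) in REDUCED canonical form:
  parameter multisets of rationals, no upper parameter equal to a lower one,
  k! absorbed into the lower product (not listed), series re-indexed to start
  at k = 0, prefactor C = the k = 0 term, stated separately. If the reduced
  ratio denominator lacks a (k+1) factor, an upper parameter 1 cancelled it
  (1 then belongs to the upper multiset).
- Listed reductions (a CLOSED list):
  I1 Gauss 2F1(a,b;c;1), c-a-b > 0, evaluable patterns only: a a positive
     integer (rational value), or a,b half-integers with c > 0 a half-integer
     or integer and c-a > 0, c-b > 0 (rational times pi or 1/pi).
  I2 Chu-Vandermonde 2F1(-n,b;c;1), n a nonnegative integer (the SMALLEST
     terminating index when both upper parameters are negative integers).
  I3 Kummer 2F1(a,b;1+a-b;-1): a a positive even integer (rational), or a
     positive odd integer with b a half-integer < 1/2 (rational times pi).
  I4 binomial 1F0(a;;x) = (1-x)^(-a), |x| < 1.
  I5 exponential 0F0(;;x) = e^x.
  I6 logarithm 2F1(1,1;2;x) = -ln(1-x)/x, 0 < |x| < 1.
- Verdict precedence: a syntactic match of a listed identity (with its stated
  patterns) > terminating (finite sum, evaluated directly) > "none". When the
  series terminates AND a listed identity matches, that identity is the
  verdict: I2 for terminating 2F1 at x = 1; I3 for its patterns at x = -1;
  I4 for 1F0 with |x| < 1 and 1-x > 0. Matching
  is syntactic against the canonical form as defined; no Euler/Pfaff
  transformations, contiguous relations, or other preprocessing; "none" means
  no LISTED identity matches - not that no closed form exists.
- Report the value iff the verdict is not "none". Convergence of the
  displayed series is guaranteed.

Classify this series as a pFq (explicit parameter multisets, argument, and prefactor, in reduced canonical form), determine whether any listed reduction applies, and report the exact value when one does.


x = 4/5 here; the reduced form reads 0F0, upper {-}, lower {-}, C = -1/9. Verdict (x = 4/5): the I5 exponential reduction applies (the 0F0 exponential series at x = 4/5). Its exact value is (-1/9) * e^(4/5).

First insight: x = (4/5) and the product of the first k integers (C = -1/9) is k!.
Adjacent-term ratio: r(k) = (4/5) * 1 / [(k+1)] ; factor over Q: parameters, x = (4/5), and C = -1/9.


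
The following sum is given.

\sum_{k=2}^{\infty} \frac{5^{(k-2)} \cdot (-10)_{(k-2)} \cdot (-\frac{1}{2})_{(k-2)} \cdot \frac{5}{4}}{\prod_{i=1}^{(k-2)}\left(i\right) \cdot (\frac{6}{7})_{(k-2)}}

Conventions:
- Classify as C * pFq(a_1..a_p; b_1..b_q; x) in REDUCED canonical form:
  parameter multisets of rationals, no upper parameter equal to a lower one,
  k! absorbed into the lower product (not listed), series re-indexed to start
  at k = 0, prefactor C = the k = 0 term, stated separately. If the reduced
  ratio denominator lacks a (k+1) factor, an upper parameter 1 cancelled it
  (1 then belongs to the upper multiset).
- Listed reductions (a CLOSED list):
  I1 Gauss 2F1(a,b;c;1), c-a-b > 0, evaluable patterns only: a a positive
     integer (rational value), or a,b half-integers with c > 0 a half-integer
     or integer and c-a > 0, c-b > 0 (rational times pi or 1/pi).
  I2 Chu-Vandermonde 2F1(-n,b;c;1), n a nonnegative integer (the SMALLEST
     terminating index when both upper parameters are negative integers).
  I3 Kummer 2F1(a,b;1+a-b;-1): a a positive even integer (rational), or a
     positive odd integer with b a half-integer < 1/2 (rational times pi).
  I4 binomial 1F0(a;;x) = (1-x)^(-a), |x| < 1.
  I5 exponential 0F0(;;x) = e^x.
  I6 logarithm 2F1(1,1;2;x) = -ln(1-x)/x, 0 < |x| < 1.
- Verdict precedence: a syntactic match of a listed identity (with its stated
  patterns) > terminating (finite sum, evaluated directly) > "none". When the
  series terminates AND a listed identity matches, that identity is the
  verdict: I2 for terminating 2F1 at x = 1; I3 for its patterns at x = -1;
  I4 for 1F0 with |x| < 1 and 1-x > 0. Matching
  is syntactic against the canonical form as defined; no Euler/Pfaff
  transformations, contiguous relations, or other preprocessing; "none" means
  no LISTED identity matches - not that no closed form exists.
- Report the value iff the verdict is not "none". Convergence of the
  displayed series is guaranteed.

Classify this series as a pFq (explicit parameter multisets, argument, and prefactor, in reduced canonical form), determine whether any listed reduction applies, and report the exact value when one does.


First insight: t_0 being \frac{5}{4}, the product of the first k integers (prefactor 5/4) is k!.
Step ratio: r(k) = 5 * (k-10) (k-\frac{1}{2}) / [(k+\frac{6}{7}) (k+1)] - poly over poly, x = 5 from leading terms; C = \frac{5}{4} at k = 0.

Prefactor \frac{5}{4}, argument 5: 2F1 with upper {-10, -\frac{1}{2}} over lower {\frac{6}{7}}. Verdict: terminating - no listed pattern fits, but -10 in the upper list cuts the series at k = 10; direct evaluation. Exact value: -\frac{1615750492541608595}{121937722343424}.


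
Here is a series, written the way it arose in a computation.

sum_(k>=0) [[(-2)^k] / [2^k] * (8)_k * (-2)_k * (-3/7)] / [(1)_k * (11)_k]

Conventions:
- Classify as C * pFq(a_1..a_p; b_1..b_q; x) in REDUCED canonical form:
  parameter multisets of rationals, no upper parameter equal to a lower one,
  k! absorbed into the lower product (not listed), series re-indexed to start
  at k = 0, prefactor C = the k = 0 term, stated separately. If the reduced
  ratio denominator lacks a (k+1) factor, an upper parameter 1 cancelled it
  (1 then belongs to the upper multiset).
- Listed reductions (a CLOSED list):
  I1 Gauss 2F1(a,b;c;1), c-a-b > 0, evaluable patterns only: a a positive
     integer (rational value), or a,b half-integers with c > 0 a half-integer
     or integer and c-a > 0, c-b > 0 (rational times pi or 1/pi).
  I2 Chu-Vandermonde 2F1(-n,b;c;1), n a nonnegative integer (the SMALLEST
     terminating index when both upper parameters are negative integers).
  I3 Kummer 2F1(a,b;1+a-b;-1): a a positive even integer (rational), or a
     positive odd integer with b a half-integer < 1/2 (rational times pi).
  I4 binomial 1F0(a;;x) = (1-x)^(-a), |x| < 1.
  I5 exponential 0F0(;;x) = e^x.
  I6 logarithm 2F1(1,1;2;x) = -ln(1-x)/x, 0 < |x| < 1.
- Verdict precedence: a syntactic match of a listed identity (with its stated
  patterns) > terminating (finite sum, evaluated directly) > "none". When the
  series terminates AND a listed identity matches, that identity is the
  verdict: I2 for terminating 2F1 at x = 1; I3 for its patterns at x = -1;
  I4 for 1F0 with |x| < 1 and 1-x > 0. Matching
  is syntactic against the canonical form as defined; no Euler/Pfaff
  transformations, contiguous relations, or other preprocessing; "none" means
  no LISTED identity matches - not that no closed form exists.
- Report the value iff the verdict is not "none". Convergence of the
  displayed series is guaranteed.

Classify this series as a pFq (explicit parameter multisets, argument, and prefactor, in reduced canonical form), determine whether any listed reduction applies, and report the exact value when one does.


Canonical form: C = -3/7 times 2F1 with upper {-2, 8}, lower {11}, x = -1. Verdict: Kummer's theorem (I3) matches (x = -1; c = 11 equals 1+a-b for upper {-2, 8}: listed pattern). Value: -9/7.

Key observation: with t_0 = -3/7, the two k-th powers (C = -3/7) combine into one argument.
Adjacent-term ratio: r(k) = (-1) * (k-2) (k+8) / [(k+11) (k+1)] - rational in k, leading ratio (-1); with t_0 = -3/7, classification follows.


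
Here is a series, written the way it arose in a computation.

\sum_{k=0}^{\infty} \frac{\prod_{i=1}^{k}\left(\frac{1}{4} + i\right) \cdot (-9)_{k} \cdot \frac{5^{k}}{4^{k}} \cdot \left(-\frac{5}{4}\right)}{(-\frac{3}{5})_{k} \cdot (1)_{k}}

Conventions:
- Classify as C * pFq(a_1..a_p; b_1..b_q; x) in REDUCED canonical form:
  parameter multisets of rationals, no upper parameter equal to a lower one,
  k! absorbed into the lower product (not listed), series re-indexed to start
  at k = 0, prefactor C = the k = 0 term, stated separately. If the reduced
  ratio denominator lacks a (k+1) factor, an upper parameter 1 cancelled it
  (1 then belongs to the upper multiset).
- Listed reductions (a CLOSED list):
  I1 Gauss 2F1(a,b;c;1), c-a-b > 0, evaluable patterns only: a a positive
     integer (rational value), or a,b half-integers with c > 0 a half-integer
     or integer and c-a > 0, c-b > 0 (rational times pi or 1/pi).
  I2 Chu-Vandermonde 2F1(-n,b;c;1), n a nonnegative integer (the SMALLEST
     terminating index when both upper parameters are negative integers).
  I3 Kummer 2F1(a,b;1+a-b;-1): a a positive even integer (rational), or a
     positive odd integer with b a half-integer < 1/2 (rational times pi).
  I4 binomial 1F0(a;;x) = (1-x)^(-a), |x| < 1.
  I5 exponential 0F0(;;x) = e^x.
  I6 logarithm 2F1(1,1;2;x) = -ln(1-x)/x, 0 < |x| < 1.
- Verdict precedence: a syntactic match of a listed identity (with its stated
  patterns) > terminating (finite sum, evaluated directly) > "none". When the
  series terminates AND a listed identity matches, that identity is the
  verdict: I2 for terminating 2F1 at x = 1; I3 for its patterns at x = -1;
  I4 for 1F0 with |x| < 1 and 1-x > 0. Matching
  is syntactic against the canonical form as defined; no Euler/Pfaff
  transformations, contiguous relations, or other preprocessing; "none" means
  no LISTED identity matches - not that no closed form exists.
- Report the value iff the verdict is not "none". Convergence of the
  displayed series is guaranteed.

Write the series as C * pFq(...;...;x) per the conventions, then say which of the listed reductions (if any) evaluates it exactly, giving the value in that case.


Reduced: x = \frac{5}{4}, 2F1, upper = {-9, \frac{5}{4}}, lower = {-\frac{3}{5}}, C = -\frac{5}{4}. Verdict: terminating - upper -9 stops the sum at k = 9; the 10 terms are added exactly. Sum: \frac{214067631015845}{4644337115725824}.

The tell: x = \frac{5}{4} and (1)_k (C = -5/4, x = 5/4) is k! itself.
Consecutive-term ratio: r(k) = \frac{5}{4} * (k-9) (k+\frac{5}{4}) / [(k-\frac{3}{5}) (k+1)] ; factor over Q: parameters, x = \frac{5}{4}, and C = -\frac{5}{4}.


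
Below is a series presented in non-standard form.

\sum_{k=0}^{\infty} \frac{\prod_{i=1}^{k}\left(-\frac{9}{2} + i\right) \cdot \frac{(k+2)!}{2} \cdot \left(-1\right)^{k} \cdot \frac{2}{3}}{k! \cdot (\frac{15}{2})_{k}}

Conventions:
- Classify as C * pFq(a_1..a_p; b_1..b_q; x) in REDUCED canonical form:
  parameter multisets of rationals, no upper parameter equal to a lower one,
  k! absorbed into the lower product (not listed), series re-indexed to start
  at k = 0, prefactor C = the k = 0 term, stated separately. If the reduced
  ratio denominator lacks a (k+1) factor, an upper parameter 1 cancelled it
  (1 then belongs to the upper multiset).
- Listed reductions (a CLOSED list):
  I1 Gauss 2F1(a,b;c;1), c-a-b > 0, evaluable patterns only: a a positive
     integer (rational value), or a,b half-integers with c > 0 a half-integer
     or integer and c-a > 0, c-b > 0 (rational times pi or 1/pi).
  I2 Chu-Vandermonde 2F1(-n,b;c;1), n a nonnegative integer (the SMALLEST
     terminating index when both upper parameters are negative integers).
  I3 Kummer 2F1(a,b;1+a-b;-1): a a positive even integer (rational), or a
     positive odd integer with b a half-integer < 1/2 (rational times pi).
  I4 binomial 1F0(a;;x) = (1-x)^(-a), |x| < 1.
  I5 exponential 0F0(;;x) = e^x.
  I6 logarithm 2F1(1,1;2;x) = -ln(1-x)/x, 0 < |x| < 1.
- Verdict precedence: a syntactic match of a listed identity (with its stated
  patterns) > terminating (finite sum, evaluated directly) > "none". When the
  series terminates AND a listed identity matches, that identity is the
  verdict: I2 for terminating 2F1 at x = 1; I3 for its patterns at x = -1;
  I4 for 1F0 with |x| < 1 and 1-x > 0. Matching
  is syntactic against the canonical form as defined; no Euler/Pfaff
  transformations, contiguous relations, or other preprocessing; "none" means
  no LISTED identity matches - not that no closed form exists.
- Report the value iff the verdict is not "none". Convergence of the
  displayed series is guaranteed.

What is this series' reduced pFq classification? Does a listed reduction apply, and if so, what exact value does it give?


Key observation: t_0 = \frac{2}{3} here, and the running product (C = 2/3, x = -1) telescopes to a rising factorial.
Adjacent-term ratio: r(k) = -1 * (k-\frac{7}{2}) (k+3) / [(k+\frac{15}{2}) (k+1)] ; factor over Q: parameters, x = -1, and C = \frac{2}{3}.

Canonical form: C = \frac{2}{3} times 2F1 with upper {-\frac{7}{2}, 3}, lower {\frac{15}{2}}, x = -1. Verdict: the Kummer evaluation I3 applies (x = -1; c = \frac{15}{2} equals 1+a-b for upper {-\frac{7}{2}, 3}: listed pattern). Value: \frac{3003}{4096} \cdot \pi.


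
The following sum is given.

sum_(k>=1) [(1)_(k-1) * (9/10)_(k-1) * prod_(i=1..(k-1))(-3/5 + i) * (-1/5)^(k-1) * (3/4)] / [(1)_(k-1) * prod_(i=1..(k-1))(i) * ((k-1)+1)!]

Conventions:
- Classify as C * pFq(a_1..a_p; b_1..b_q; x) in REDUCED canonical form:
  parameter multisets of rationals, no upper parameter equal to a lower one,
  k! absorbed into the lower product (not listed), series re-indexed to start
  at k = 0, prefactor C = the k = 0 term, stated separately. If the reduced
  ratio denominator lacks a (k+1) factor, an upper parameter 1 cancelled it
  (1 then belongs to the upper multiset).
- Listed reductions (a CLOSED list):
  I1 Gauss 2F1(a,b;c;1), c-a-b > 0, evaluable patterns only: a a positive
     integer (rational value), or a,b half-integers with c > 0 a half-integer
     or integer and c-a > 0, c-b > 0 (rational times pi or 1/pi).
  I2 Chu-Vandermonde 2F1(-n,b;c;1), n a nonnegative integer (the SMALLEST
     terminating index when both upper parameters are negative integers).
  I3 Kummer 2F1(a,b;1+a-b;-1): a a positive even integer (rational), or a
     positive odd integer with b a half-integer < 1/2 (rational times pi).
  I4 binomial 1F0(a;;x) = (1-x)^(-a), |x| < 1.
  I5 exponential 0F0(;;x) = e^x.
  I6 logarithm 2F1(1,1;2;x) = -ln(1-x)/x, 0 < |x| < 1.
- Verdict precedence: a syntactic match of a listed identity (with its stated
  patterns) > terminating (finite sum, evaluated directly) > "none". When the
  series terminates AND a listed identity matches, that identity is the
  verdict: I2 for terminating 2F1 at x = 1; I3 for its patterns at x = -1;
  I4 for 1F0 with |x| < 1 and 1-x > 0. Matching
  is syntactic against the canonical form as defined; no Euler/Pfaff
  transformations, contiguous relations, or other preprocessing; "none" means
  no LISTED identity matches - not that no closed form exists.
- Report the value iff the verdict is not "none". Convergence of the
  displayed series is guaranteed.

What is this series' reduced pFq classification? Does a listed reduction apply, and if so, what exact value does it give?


At argument -1/5: a 2F1 with upper {2/5, 9/10}, lower {2}, scaled by C = 3/4. Verdict: none. A 2F1 with upper {2/5, 9/10} fits none of I1-I6 at x = -1/5; the sum runs forever.

The tell: t_0 being 3/4, the running product (C = 3/4) telescopes to a rising factorial.
Term ratio: r(k) = (-1/5) * (k+2/5) (k+9/10) / [(k+2) (k+1)] - rational in k, leading ratio (-1/5); with t_0 = 3/4, classification follows.
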